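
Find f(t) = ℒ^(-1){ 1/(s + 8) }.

Since L{e^(-8t)} = 1/(s + 8), the inverse is e^(-8*t).

f(t) = exp(-8*t)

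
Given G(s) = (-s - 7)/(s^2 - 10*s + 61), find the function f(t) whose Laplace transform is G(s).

f(t) = -2*exp(5*t)*sin(6*t) - exp(5*t)*cos(6*t)

Complete the square in the denominator: s^2 - 10*s + 61 = (s - 5)^2 + 6^2.
Split the numerator to match: -s - 7 = -1·(s - 5) - 2·6.
Invert each term: -1·(s - 5)/((s - 5)^2 + 36) ↔ -e^(5t)cos(6t); -2·6/((s - 5)^2 + 36) ↔ -2e^(5t)sin(6t).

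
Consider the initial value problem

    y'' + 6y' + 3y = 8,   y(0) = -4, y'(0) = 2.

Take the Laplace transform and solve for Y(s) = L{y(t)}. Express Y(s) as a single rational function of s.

Y(s) = (-4*s^2 - 22*s + 8)/(s^3 + 6*s^2 + 3*s)

Laplace-transform each side.
The derivative rules (L{y''} = s^2 Y - s·y(0) - y'(0) and L{y'} = sY - y(0), with y(0) = -4, y'(0) = 2) turn the left side into (s^2 + 6*s + 3)Y - (-4*s - 22).
The right side is L{8} = 8/s.
So (s^2 + 6*s + 3)Y = 8/s + (-4*s - 22).
Divide through and combine into a single rational function.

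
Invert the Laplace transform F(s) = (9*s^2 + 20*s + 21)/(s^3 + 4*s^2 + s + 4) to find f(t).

Factor the denominator: s^3 + 4*s^2 + s + 4 = (s + 4)*(s^2 + 1).
Partial fraction decomposition gives [5/(s + 4)] + [4*s/(s^2 + 1)] + [4/(s^2 + 1)].
Invert each term: 5/(s + 4) ↔ 5e^(-4t); 4·s/(s^2 + 1) ↔ 4cos(t); 4·1/(s^2 + 1) ↔ 4sin(t).

f(t) = 4*sin(t) + 4*cos(t) + 5*exp(-4*t)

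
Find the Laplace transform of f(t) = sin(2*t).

2/(s^2 + 4)

L{sin(2t)} = 2/(s^2 + 4).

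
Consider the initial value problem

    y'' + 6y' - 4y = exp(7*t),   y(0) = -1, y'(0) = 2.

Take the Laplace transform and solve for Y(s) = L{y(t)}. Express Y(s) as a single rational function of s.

Transform both sides with L{·}.
With L{y''} = s^2 Y - s·y(0) - y'(0) and L{y'} = sY - y(0), with y(0) = -1, y'(0) = 2: the LHS transforms to (s^2 + 6*s - 4)Y - (-s - 4).
The right side is L{exp(7*t)} = 1/(s - 7).
So (s^2 + 6*s - 4)Y = 1/(s - 7) + (-s - 4).
Solve for Y(s) and write it as one ratio of polynomials.

Y(s) = (-s^2 + 3*s + 29)/(s^3 - s^2 - 46*s + 28)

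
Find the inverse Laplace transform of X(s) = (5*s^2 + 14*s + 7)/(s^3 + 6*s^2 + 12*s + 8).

-t^2*exp(-2*t)/2 - 6*t*exp(-2*t) + 5*exp(-2*t)

Factor the denominator: s^3 + 6*s^2 + 12*s + 8 = (s + 2)^3.
Partial fraction decomposition gives [5/(s + 2)] + [-6/(s + 2)^2] + [-1/(s + 2)^3].
Invert each term: 5/(s + 2) ↔ 5e^(-2t); -6/(s + 2)^2 ↔ -6t·e^(-2t); -1/(s + 2)^3 ↔ (-1/2)t^2·e^(-2t).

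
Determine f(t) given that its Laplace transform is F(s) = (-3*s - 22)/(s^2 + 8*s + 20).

f(t) = -5*exp(-4*t)*sin(2*t) - 3*exp(-4*t)*cos(2*t)

Complete the square in the denominator: s^2 + 8*s + 20 = (s + 4)^2 + 2^2.
Split the numerator to match: -3*s - 22 = -3·(s + 4) - 5·2.
Invert each term: -3·(s + 4)/((s + 4)^2 + 4) ↔ -3e^(-4t)cos(2t); -5·2/((s + 4)^2 + 4) ↔ -5e^(-4t)sin(2t).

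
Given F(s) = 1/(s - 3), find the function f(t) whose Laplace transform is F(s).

Since L{e^(3t)} = 1/(s - 3), the inverse is e^(3*t).

f(t) = exp(3*t)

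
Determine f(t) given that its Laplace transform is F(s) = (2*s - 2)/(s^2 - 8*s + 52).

f(t) = exp(4*t)*sin(6*t) + 2*exp(4*t)*cos(6*t)

Complete the square in the denominator: s^2 - 8*s + 52 = (s - 4)^2 + 6^2.
Split the numerator to match: 2*s - 2 = 2·(s - 4) + 1·6.
Invert each term: 2·(s - 4)/((s - 4)^2 + 36) ↔ 2e^(4t)cos(6t); 1·6/((s - 4)^2 + 36) ↔ e^(4t)sin(6t).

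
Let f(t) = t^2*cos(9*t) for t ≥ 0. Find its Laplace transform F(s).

F(s) = 2*s*(s^2 - 243)/(s^2 + 81)^3

L{cos(9t)} = s/(s^2 + 81).
Then apply L{t^2·g(t)} = (-1)^2 d^2/ds^2[G(s)] with G(s) = s/(s^2 + 81):
differentiating 2 times and applying the sign gives 2*s*(s^2 - 243)/(s^2 + 81)^3.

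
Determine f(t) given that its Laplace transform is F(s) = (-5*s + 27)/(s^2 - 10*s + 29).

f(t) = exp(5*t)*sin(2*t) - 5*exp(5*t)*cos(2*t)

Complete the square in the denominator: s^2 - 10*s + 29 = (s - 5)^2 + 2^2.
Split the numerator to match: -5*s + 27 = -5·(s - 5) + 1·2.
Invert each term: -5·(s - 5)/((s - 5)^2 + 4) ↔ -5e^(5t)cos(2t); 1·2/((s - 5)^2 + 4) ↔ e^(5t)sin(2t).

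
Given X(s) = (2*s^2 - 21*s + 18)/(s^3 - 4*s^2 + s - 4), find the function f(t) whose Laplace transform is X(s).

f(t) = -2*exp(4*t) - 5*sin(t) + 4*cos(t)

Factor the denominator: s^3 - 4*s^2 + s - 4 = (s - 4)*(s^2 + 1).
Partial fraction decomposition gives [-2/(s - 4)] + [4*s/(s^2 + 1)] + [-5/(s^2 + 1)].
Invert each term: -2/(s - 4) ↔ -2e^(4t); 4·s/(s^2 + 1) ↔ 4cos(t); -5·1/(s^2 + 1) ↔ -5sin(t).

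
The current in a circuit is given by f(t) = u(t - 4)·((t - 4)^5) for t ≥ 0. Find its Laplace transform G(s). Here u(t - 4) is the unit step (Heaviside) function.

By the second shifting theorem, L{u(t - c)·g(t - c)} = e^(-cs)·H(s) with c = 4 and H(s) = L{g(t)}.
L{t^5} = 5!/s^6 = 120/s^6.

G(s) = 120*exp(-4*s)/s^6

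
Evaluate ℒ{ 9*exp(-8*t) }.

9/(s + 8)

L{9} = 9/s.
By the first shifting theorem, multiplying by e^(-8t) replaces s with s + 8.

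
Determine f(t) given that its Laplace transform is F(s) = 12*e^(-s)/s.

f(t) = Heaviside(t - 1)*(12)

The factor e^(-s) signals a time shift by c = 1 (second shifting theorem).
L{12} = 12/s, so L^-1{12/s} = 12.
Hence the inverse is u(t - 1) times that function evaluated at t - 1.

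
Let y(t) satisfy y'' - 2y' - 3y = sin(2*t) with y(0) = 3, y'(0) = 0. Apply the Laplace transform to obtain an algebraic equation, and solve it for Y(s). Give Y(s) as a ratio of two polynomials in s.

Y(s) = (3*s^3 - 6*s^2 + 12*s - 22)/(s^4 - 2*s^3 + s^2 - 8*s - 12)

Apply the Laplace transform to the equation.
Using L{y''} = s^2 Y - s·y(0) - y'(0) and L{y'} = sY - y(0), with y(0) = 3, y'(0) = 0, the left side becomes (s^2 - 2*s - 3)Y - (3*s - 6).
The right side is L{sin(2*t)} = 2/(s^2 + 4).
So (s^2 - 2*s - 3)Y = 2/(s^2 + 4) + (3*s - 6).
Isolate Y and clear denominators.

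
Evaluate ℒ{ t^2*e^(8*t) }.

2/(s - 8)^3

L{e^(8t)} = 1/(s - 8).
Then apply L{t^2·g(t)} = (-1)^2 d^2/ds^2[H(s)] with H(s) = 1/(s - 8):
differentiating 2 times and applying the sign gives 2/(s - 8)^3.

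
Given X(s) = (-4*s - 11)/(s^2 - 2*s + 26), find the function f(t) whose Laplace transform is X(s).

f(t) = -3*exp(t)*sin(5*t) - 4*exp(t)*cos(5*t)

Complete the square in the denominator: s^2 - 2*s + 26 = (s - 1)^2 + 5^2.
Split the numerator to match: -4*s - 11 = -4·(s - 1) - 3·5.
Invert each term: -4·(s - 1)/((s - 1)^2 + 25) ↔ -4e^(t)cos(5t); -3·5/((s - 1)^2 + 25) ↔ -3e^(t)sin(5t).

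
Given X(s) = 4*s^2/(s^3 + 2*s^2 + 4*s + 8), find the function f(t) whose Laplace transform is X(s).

f(t) = -2*sin(2*t) + 2*cos(2*t) + 2*exp(-2*t)

Factor the denominator: s^3 + 2*s^2 + 4*s + 8 = (s + 2)*(s^2 + 4).
Partial fraction decomposition gives [2/(s + 2)] + [2*s/(s^2 + 4)] + [-4/(s^2 + 4)].
Invert each term: 2/(s + 2) ↔ 2e^(-2t); 2·s/(s^2 + 4) ↔ 2cos(2t); -2·2/(s^2 + 4) ↔ -2sin(2t).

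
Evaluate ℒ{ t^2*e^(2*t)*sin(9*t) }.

54*(s^2 - 4*s - 23)/(s^2 - 4*s + 85)^3

L{sin(9t)} = 9/(s^2 + 81).
Multiplying by e^(2t) shifts s → s - 2, so L{e^(2*t)*sin(9*t)} = 9/((s - 2)^2 + 81).
Then apply L{t^2·g(t)} = (-1)^2 d^2/ds^2[H(s)] with H(s) = 9/((s - 2)^2 + 81):
differentiating 2 times and applying the sign gives 54*(s^2 - 4*s - 23)/(s^2 - 4*s + 85)^3.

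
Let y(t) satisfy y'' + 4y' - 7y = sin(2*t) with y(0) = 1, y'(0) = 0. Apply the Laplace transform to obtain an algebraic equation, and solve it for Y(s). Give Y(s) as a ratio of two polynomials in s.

Take the Laplace transform of both sides.
The derivative rules (L{y''} = s^2 Y - s·y(0) - y'(0) and L{y'} = sY - y(0), with y(0) = 1, y'(0) = 0) turn the left side into (s^2 + 4*s - 7)Y - (s + 4).
The right side is L{sin(2*t)} = 2/(s^2 + 4).
So (s^2 + 4*s - 7)Y = 2/(s^2 + 4) + (s + 4).
Divide through and combine into a single rational function.

Y(s) = (s^3 + 4*s^2 + 4*s + 18)/(s^4 + 4*s^3 - 3*s^2 + 16*s - 28)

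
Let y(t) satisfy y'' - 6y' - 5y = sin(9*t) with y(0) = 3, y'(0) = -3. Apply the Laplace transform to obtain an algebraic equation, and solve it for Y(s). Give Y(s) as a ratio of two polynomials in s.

Take the Laplace transform of both sides.
With L{y''} = s^2 Y - s·y(0) - y'(0) and L{y'} = sY - y(0), with y(0) = 3, y'(0) = -3: the LHS transforms to (s^2 - 6*s - 5)Y - (3*s - 21).
The right side is L{sin(9*t)} = 9/(s^2 + 81).
So (s^2 - 6*s - 5)Y = 9/(s^2 + 81) + (3*s - 21).
Divide through and combine into a single rational function.

Y(s) = (3*s^3 - 21*s^2 + 243*s - 1692)/(s^4 - 6*s^3 + 76*s^2 - 486*s - 405)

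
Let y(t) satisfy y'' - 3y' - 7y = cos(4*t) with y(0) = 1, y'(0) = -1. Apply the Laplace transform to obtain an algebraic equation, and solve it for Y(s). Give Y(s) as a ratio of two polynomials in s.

Y(s) = (s^3 - 4*s^2 + 17*s - 64)/(s^4 - 3*s^3 + 9*s^2 - 48*s - 112)

Take the Laplace transform of both sides.
Using L{y''} = s^2 Y - s·y(0) - y'(0) and L{y'} = sY - y(0), with y(0) = 1, y'(0) = -1, the left side becomes (s^2 - 3*s - 7)Y - (s - 4).
The right side is L{cos(4*t)} = s/(s^2 + 16).
So (s^2 - 3*s - 7)Y = s/(s^2 + 16) + (s - 4).
Divide through and combine into a single rational function.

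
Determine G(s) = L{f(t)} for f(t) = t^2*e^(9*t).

L{e^(9t)} = 1/(s - 9).
Then apply L{t^2·g(t)} = (-1)^2 d^2/ds^2[H(s)] with H(s) = 1/(s - 9):
differentiating 2 times and applying the sign gives 2/(s - 9)^3.

G(s) = 2/(s - 9)^3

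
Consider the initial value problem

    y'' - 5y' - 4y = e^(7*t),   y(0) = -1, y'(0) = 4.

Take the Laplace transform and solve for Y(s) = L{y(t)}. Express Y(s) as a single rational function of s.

Y(s) = (-s^2 + 16*s - 62)/(s^3 - 12*s^2 + 31*s + 28)

Apply the Laplace transform to the equation.
Using L{y''} = s^2 Y - s·y(0) - y'(0) and L{y'} = sY - y(0), with y(0) = -1, y'(0) = 4, the left side becomes (s^2 - 5*s - 4)Y - (-s + 9).
The right side is L{e^(7*t)} = 1/(s - 7).
So (s^2 - 5*s - 4)Y = 1/(s - 7) + (-s + 9).
Divide through and combine into a single rational function.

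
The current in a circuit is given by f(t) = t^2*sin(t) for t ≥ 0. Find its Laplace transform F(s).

L{sin(t)} = 1/(s^2 + 1).
Then apply L{t^2·g(t)} = (-1)^2 d^2/ds^2[G(s)] with G(s) = 1/(s^2 + 1):
differentiating 2 times and applying the sign gives 2*(3*s^2 - 1)/(s^2 + 1)^3.

F(s) = 2*(3*s^2 - 1)/(s^2 + 1)^3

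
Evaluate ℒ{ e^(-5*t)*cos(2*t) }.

(s + 5)/((s + 5)^2 + 4)

L{cos(2t)} = s/(s^2 + 4).
By the first shifting theorem, multiplying by e^(-5t) replaces s with s + 5.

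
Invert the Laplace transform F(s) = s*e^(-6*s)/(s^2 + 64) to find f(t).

The factor e^(-6s) signals a time shift by c = 6 (second shifting theorem).
L{cos(8t)} = s/(s^2 + 64), so L^-1{s/(s^2 + 64)} = cos(8*t).
Hence the inverse is u(t - 6) times that function evaluated at t - 6.

f(t) = Heaviside(t - 6)*(cos(8*t - 48))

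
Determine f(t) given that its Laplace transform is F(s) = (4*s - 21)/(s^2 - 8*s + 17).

f(t) = -5*exp(4*t)*sin(t) + 4*exp(4*t)*cos(t)

Complete the square in the denominator: s^2 - 8*s + 17 = (s - 4)^2 + 1^2.
Split the numerator to match: 4*s - 21 = 4·(s - 4) - 5·1.
Invert each term: 4·(s - 4)/((s - 4)^2 + 1) ↔ 4e^(4t)cos(t); -5·1/((s - 4)^2 + 1) ↔ -5e^(4t)sin(t).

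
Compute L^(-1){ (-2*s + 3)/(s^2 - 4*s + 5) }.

-exp(2*t)*sin(t) - 2*exp(2*t)*cos(t)

Complete the square in the denominator: s^2 - 4*s + 5 = (s - 2)^2 + 1^2.
Split the numerator to match: -2*s + 3 = -2·(s - 2) - 1·1.
Invert each term: -2·(s - 2)/((s - 2)^2 + 1) ↔ -2e^(2t)cos(t); -1·1/((s - 2)^2 + 1) ↔ -e^(2t)sin(t).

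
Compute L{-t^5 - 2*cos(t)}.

-2*s/(s^2 + 1) - 120/s^6

Apply the Laplace transform termwise.
(-1)·[L{t^5} = 5!/s^6 = 120/s^6]; (-2)·[L{cos(t)} = s/(s^2 + 1)].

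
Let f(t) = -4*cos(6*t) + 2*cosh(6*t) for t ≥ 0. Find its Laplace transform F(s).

F(s) = -4*s/(s^2 + 36) + 2*s/(s^2 - 36)

Apply the Laplace transform termwise.
(-4)·[L{cos(6t)} = s/(s^2 + 36)]; (2)·[L{cosh(6t)} = s/(s^2 - 36)].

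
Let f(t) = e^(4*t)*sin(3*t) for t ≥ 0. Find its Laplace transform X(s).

L{sin(3t)} = 3/(s^2 + 9).
By the first shifting theorem, multiplying by e^(4t) replaces s with s - 4.

X(s) = 3/((s - 4)^2 + 9)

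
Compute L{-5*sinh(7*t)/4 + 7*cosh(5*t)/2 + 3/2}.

7*s/(2*(s^2 - 25)) - 35/(4*(s^2 - 49)) + 3/(2*s)

By linearity of the Laplace transform, transform each term separately.
(7/2)·[L{cosh(5t)} = s/(s^2 - 25)]; L{3/2} = (3/2)/s; (-5/4)·[L{sinh(7t)} = 7/(s^2 - 49)].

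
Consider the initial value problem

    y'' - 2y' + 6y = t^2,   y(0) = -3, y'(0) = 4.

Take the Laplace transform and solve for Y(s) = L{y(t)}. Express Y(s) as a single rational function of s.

Laplace-transform each side.
The derivative rules (L{y''} = s^2 Y - s·y(0) - y'(0) and L{y'} = sY - y(0), with y(0) = -3, y'(0) = 4) turn the left side into (s^2 - 2*s + 6)Y - (-3*s + 10).
The right side is L{t^2} = 2/s^3.
So (s^2 - 2*s + 6)Y = 2/s^3 + (-3*s + 10).
Divide through and combine into a single rational function.

Y(s) = (-3*s^4 + 10*s^3 + 2)/(s^5 - 2*s^4 + 6*s^3)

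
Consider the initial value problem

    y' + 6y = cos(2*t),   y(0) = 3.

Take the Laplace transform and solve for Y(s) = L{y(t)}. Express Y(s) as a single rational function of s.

Apply the Laplace transform to the equation.
Using L{y'} = sY - y(0) = sY - 3, the left side becomes (s + 6)Y - (3).
The right side is L{cos(2*t)} = s/(s^2 + 4).
So (s + 6)Y = s/(s^2 + 4) + (3).
Solve for Y(s) and write it as one ratio of polynomials.

Y(s) = (3*s^2 + s + 12)/(s^3 + 6*s^2 + 4*s + 24)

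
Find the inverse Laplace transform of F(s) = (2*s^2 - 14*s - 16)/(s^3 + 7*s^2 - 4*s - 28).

Factor the denominator: s^3 + 7*s^2 - 4*s - 28 = (s - 2)*(s + 2)*(s + 7).
Partial fraction decomposition gives [-1/(s + 2)] + [-1/(s - 2)] + [4/(s + 7)].
Invert each term: -1/(s + 2) ↔ -e^(-2t); -1/(s - 2) ↔ -e^(2t); 4/(s + 7) ↔ 4e^(-7t).

-exp(2*t) - exp(-2*t) + 4*exp(-7*t)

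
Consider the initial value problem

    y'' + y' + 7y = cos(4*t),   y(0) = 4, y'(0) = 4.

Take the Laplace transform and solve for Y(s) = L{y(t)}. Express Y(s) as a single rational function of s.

Transform both sides with L{·}.
Using L{y''} = s^2 Y - s·y(0) - y'(0) and L{y'} = sY - y(0), with y(0) = 4, y'(0) = 4, the left side becomes (s^2 + s + 7)Y - (4*s + 8).
The right side is L{cos(4*t)} = s/(s^2 + 16).
So (s^2 + s + 7)Y = s/(s^2 + 16) + (4*s + 8).
Divide through and combine into a single rational function.

Y(s) = (4*s^3 + 8*s^2 + 65*s + 128)/(s^4 + s^3 + 23*s^2 + 16*s + 112)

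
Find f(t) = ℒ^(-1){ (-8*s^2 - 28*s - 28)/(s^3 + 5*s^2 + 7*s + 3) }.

f(t) = -4*t*exp(-t) - 4*exp(-t) - 4*exp(-3*t)

Factor the denominator: s^3 + 5*s^2 + 7*s + 3 = (s + 1)^2*(s + 3).
Partial fraction decomposition gives [-4/(s + 1)] + [-4/(s + 1)^2] + [-4/(s + 3)].
Invert each term: -4/(s + 1) ↔ -4e^(-t); -4/(s + 1)^2 ↔ -4t·e^(-t); -4/(s + 3) ↔ -4e^(-3t).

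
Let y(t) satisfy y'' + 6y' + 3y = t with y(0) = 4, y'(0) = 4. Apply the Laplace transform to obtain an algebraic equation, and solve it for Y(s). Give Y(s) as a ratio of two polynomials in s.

Y(s) = (4*s^3 + 28*s^2 + 1)/(s^4 + 6*s^3 + 3*s^2)

Take the Laplace transform of both sides.
The derivative rules (L{y''} = s^2 Y - s·y(0) - y'(0) and L{y'} = sY - y(0), with y(0) = 4, y'(0) = 4) turn the left side into (s^2 + 6*s + 3)Y - (4*s + 28).
The right side is L{t} = s^(-2).
So (s^2 + 6*s + 3)Y = s^(-2) + (4*s + 28).
Divide through and combine into a single rational function.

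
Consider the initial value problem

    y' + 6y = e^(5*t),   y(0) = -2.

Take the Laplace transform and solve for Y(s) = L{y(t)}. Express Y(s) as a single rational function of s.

Y(s) = (-2*s + 11)/(s^2 + s - 30)

Laplace-transform each side.
With L{y'} = sY - y(0) = sY - (-2): the LHS transforms to (s + 6)Y - (-2).
The right side is L{e^(5*t)} = 1/(s - 5).
So (s + 6)Y = 1/(s - 5) + (-2).
Isolate Y and clear denominators.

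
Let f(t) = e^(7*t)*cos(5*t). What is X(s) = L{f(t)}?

X(s) = (s - 7)/((s - 7)^2 + 25)

L{cos(5t)} = s/(s^2 + 25).
By the first shifting theorem, multiplying by e^(7t) replaces s with s - 7.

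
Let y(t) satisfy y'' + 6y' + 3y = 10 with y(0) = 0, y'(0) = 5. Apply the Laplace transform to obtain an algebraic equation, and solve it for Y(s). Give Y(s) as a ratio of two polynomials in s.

Y(s) = (5*s + 10)/(s^3 + 6*s^2 + 3*s)

Apply the Laplace transform to the equation.
The derivative rules (L{y''} = s^2 Y - s·y(0) - y'(0) and L{y'} = sY - y(0), with y(0) = 0, y'(0) = 5) turn the left side into (s^2 + 6*s + 3)Y - (5).
The right side is L{10} = 10/s.
So (s^2 + 6*s + 3)Y = 10/s + (5).
Solve for Y(s) and write it as one ratio of polynomials.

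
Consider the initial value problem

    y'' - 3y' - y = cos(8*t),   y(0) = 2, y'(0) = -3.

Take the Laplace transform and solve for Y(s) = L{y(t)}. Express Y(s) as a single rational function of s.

Y(s) = (2*s^3 - 9*s^2 + 129*s - 576)/(s^4 - 3*s^3 + 63*s^2 - 192*s - 64)

Apply the Laplace transform to the equation.
Using L{y''} = s^2 Y - s·y(0) - y'(0) and L{y'} = sY - y(0), with y(0) = 2, y'(0) = -3, the left side becomes (s^2 - 3*s - 1)Y - (2*s - 9).
The right side is L{cos(8*t)} = s/(s^2 + 64).
So (s^2 - 3*s - 1)Y = s/(s^2 + 64) + (2*s - 9).
Divide through and combine into a single rational function.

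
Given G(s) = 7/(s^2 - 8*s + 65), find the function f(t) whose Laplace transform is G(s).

Rewrite the denominator: s^2 - 8*s + 65 = (s - 4)^2 + 49.
The form in (s - 4) signals a first-shifting-theorem factor e^(4t).
Since L{sin(7t)} = 7/(s^2 + 49), the inverse is exp(4*t)*sin(7*t).

f(t) = exp(4*t)*sin(7*t)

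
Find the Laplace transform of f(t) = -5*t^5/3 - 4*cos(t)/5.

-4*s/(5*(s^2 + 1)) - 200/s^6

Apply the Laplace transform termwise.
(-5/3)·[L{t^5} = 5!/s^6 = 120/s^6]; (-4/5)·[L{cos(t)} = s/(s^2 + 1)].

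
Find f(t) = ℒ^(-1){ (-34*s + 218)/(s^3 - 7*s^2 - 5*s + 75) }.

Factor the denominator: s^3 - 7*s^2 - 5*s + 75 = (s - 5)^2*(s + 3).
Partial fraction decomposition gives [-5/(s - 5)] + [6/(s - 5)^2] + [5/(s + 3)].
Invert each term: -5/(s - 5) ↔ -5e^(5t); 6/(s - 5)^2 ↔ 6t·e^(5t); 5/(s + 3) ↔ 5e^(-3t).

f(t) = 6*t*exp(5*t) - 5*exp(5*t) + 5*exp(-3*t)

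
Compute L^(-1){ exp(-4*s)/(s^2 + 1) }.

The factor e^(-4s) signals a time shift by c = 4 (second shifting theorem).
L{sin(t)} = 1/(s^2 + 1), so L^-1{1/(s^2 + 1)} = sin(t).
Hence the inverse is u(t - 4) times that function evaluated at t - 4.

Heaviside(t - 4)*(sin(t - 4))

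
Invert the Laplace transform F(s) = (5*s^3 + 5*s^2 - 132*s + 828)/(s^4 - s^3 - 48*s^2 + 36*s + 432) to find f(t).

Factor the denominator: s^4 - s^3 - 48*s^2 + 36*s + 432 = (s - 6)*(s - 4)*(s + 3)*(s + 6).
Partial fraction decomposition gives [-5/(s - 4)] + [6/(s + 3)] + [6/(s - 6)] + [-2/(s + 6)].
Invert each term: -5/(s - 4) ↔ -5e^(4t); 6/(s + 3) ↔ 6e^(-3t); 6/(s - 6) ↔ 6e^(6t); -2/(s + 6) ↔ -2e^(-6t).

f(t) = 6*exp(6*t) - 5*exp(4*t) + 6*exp(-3*t) - 2*exp(-6*t)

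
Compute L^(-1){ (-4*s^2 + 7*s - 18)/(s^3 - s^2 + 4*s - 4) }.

-3*exp(t) + 3*sin(2*t) - cos(2*t)

Factor the denominator: s^3 - s^2 + 4*s - 4 = (s - 1)*(s^2 + 4).
Partial fraction decomposition gives [-3/(s - 1)] + [-s/(s^2 + 4)] + [6/(s^2 + 4)].
Invert each term: -3/(s - 1) ↔ -3e^(t); -1·s/(s^2 + 4) ↔ -cos(2t); 3·2/(s^2 + 4) ↔ 3sin(2t).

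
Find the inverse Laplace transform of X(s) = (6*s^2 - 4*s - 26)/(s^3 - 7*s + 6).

Factor the denominator: s^3 - 7*s + 6 = (s - 2)*(s - 1)*(s + 3).
Partial fraction decomposition gives [2/(s + 3)] + [-2/(s - 2)] + [6/(s - 1)].
Invert each term: 2/(s + 3) ↔ 2e^(-3t); -2/(s - 2) ↔ -2e^(2t); 6/(s - 1) ↔ 6e^(t).

-2*exp(2*t) + 6*exp(t) + 2*exp(-3*t)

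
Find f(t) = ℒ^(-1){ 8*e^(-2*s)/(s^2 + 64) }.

f(t) = Heaviside(t - 2)*(sin(8*t - 16))

The factor e^(-2s) signals a time shift by c = 2 (second shifting theorem).
L{sin(8t)} = 8/(s^2 + 64), so L^-1{8/(s^2 + 64)} = sin(8*t).
Hence the inverse is u(t - 2) times that function evaluated at t - 2.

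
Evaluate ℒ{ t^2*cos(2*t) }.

L{cos(2t)} = s/(s^2 + 4).
Then apply L{t^2·g(t)} = (-1)^2 d^2/ds^2[G(s)] with G(s) = s/(s^2 + 4):
differentiating 2 times and applying the sign gives 2*s*(s^2 - 12)/(s^2 + 4)^3.

2*s*(s^2 - 12)/(s^2 + 4)^3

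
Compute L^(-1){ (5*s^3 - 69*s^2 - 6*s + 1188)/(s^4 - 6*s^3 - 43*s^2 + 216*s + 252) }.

Factor the denominator: s^4 - 6*s^3 - 43*s^2 + 216*s + 252 = (s - 7)*(s - 6)*(s + 1)*(s + 6).
Partial fraction decomposition gives [4/(s + 1)] + [-5/(s - 7)] + [3/(s - 6)] + [3/(s + 6)].
Invert each term: 4/(s + 1) ↔ 4e^(-t); -5/(s - 7) ↔ -5e^(7t); 3/(s - 6) ↔ 3e^(6t); 3/(s + 6) ↔ 3e^(-6t).

-5*exp(7*t) + 3*exp(6*t) + 4*exp(-t) + 3*exp(-6*t)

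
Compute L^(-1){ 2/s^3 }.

t^2

Since L{t^2} = 2!/s^3 = 2/s^3, the inverse is t^2.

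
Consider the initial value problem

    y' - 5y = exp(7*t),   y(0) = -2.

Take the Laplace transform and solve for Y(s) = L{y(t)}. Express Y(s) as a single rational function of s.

Laplace-transform each side.
With L{y'} = sY - y(0) = sY - (-2): the LHS transforms to (s - 5)Y - (-2).
The right side is L{exp(7*t)} = 1/(s - 7).
So (s - 5)Y = 1/(s - 7) + (-2).
Isolate Y and clear denominators.

Y(s) = (-2*s + 15)/(s^2 - 12*s + 35)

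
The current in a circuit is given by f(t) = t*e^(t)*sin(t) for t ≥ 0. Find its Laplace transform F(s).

L{sin(t)} = 1/(s^2 + 1).
Multiplying by e^(t) shifts s → s - 1, so L{e^(t)*sin(t)} = 1/((s - 1)^2 + 1).
Then apply L{t·g(t)} = -d/ds[G(s)] with G(s) = 1/((s - 1)^2 + 1):
differentiating 1 time and applying the sign gives 2*(s - 1)/(s^2 - 2*s + 2)^2.

F(s) = 2*(s - 1)/(s^2 - 2*s + 2)^2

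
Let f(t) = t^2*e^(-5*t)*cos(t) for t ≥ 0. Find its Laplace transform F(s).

L{cos(t)} = s/(s^2 + 1).
Multiplying by e^(-5t) shifts s → s + 5, so L{e^(-5*t)*cos(t)} = (s + 5)/((s + 5)^2 + 1).
Then apply L{t^2·g(t)} = (-1)^2 d^2/ds^2[G(s)] with G(s) = (s + 5)/((s + 5)^2 + 1):
differentiating 2 times and applying the sign gives 2*(s + 5)*(s^2 + 10*s + 22)/(s^2 + 10*s + 26)^3.

F(s) = 2*(s + 5)*(s^2 + 10*s + 22)/(s^2 + 10*s + 26)^3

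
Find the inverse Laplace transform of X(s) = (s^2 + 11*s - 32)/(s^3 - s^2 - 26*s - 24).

exp(6*t) + 2*exp(-t) - 2*exp(-4*t)

Factor the denominator: s^3 - s^2 - 26*s - 24 = (s - 6)*(s + 1)*(s + 4).
Partial fraction decomposition gives [1/(s - 6)] + [-2/(s + 4)] + [2/(s + 1)].
Invert each term: 1/(s - 6) ↔ e^(6t); -2/(s + 4) ↔ -2e^(-4t); 2/(s + 1) ↔ 2e^(-t).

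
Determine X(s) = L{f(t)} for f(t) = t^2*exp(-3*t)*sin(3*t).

X(s) = 18*(s^2 + 6*s + 6)/(s^2 + 6*s + 18)^3

L{sin(3t)} = 3/(s^2 + 9).
Multiplying by e^(-3t) shifts s → s + 3, so L{exp(-3*t)*sin(3*t)} = 3/((s + 3)^2 + 9).
Then apply L{t^2·g(t)} = (-1)^2 d^2/ds^2[G(s)] with G(s) = 3/((s + 3)^2 + 9):
differentiating 2 times and applying the sign gives 18*(s^2 + 6*s + 6)/(s^2 + 6*s + 18)^3.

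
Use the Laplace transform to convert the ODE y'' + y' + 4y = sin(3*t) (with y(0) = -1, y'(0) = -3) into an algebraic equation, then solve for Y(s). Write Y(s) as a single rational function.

Transform both sides with L{·}.
The derivative rules (L{y''} = s^2 Y - s·y(0) - y'(0) and L{y'} = sY - y(0), with y(0) = -1, y'(0) = -3) turn the left side into (s^2 + s + 4)Y - (-s - 4).
The right side is L{sin(3*t)} = 3/(s^2 + 9).
So (s^2 + s + 4)Y = 3/(s^2 + 9) + (-s - 4).
Divide through and combine into a single rational function.

Y(s) = (-s^3 - 4*s^2 - 9*s - 33)/(s^4 + s^3 + 13*s^2 + 9*s + 36)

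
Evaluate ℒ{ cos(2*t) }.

L{cos(2t)} = s/(s^2 + 4).

s/(s^2 + 4)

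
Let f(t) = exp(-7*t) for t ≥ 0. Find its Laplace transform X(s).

L{e^(-7t)} = 1/(s + 7).

X(s) = 1/(s + 7)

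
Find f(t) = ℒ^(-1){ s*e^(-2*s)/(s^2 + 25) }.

f(t) = Heaviside(t - 2)*(cos(5*t - 10))

The factor e^(-2s) signals a time shift by c = 2 (second shifting theorem).
L{cos(5t)} = s/(s^2 + 25), so L^-1{s/(s^2 + 25)} = cos(5*t).
Hence the inverse is u(t - 2) times that function evaluated at t - 2.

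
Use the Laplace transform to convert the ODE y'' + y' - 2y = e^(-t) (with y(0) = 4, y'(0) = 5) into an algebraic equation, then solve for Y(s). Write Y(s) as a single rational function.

Y(s) = (4*s + 5)/(s^2 - 1)

Take the Laplace transform of both sides.
With L{y''} = s^2 Y - s·y(0) - y'(0) and L{y'} = sY - y(0), with y(0) = 4, y'(0) = 5: the LHS transforms to (s^2 + s - 2)Y - (4*s + 9).
The right side is L{e^(-t)} = 1/(s + 1).
So (s^2 + s - 2)Y = 1/(s + 1) + (4*s + 9).
Divide through and combine into a single rational function.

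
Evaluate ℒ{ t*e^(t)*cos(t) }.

s*(s - 2)/(s^2 - 2*s + 2)^2

L{cos(t)} = s/(s^2 + 1).
Multiplying by e^(t) shifts s → s - 1, so L{e^(t)*cos(t)} = (s - 1)/((s - 1)^2 + 1).
Then apply L{t·g(t)} = -d/ds[G(s)] with G(s) = (s - 1)/((s - 1)^2 + 1):
differentiating 1 time and applying the sign gives s*(s - 2)/(s^2 - 2*s + 2)^2.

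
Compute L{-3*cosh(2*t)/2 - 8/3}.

Apply the Laplace transform termwise.
L{-8/3} = (-8/3)/s; (-3/2)·[L{cosh(2t)} = s/(s^2 - 4)].

-3*s/(2*(s^2 - 4)) - 8/(3*s)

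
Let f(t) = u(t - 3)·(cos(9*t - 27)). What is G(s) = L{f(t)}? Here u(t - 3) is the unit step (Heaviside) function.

By the second shifting theorem, L{u(t - c)·g(t - c)} = e^(-cs)·H(s) with c = 3 and H(s) = L{g(t)}.
L{cos(9t)} = s/(s^2 + 81).

G(s) = s*exp(-3*s)/(s^2 + 81)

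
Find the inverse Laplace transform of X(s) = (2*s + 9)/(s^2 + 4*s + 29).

exp(-2*t)*sin(5*t) + 2*exp(-2*t)*cos(5*t)

Complete the square in the denominator: s^2 + 4*s + 29 = (s + 2)^2 + 5^2.
Split the numerator to match: 2*s + 9 = 2·(s + 2) + 1·5.
Invert each term: 2·(s + 2)/((s + 2)^2 + 25) ↔ 2e^(-2t)cos(5t); 1·5/((s + 2)^2 + 25) ↔ e^(-2t)sin(5t).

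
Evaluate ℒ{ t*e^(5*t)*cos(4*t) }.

(s - 9)*(s - 1)/(s^2 - 10*s + 41)^2

L{cos(4t)} = s/(s^2 + 16).
Multiplying by e^(5t) shifts s → s - 5, so L{e^(5*t)*cos(4*t)} = (s - 5)/((s - 5)^2 + 16).
Then apply L{t·g(t)} = -d/ds[G(s)] with G(s) = (s - 5)/((s - 5)^2 + 16):
differentiating 1 time and applying the sign gives (s - 9)*(s - 1)/(s^2 - 10*s + 41)^2.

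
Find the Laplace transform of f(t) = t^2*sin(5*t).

L{sin(5t)} = 5/(s^2 + 25).
Then apply L{t^2·g(t)} = (-1)^2 d^2/ds^2[H(s)] with H(s) = 5/(s^2 + 25):
differentiating 2 times and applying the sign gives 10*(3*s^2 - 25)/(s^2 + 25)^3.

10*(3*s^2 - 25)/(s^2 + 25)^3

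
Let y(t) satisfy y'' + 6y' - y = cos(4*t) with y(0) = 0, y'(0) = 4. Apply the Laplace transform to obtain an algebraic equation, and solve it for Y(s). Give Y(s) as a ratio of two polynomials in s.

Y(s) = (4*s^2 + s + 64)/(s^4 + 6*s^3 + 15*s^2 + 96*s - 16)

Transform both sides with L{·}.
The derivative rules (L{y''} = s^2 Y - s·y(0) - y'(0) and L{y'} = sY - y(0), with y(0) = 0, y'(0) = 4) turn the left side into (s^2 + 6*s - 1)Y - (4).
The right side is L{cos(4*t)} = s/(s^2 + 16).
So (s^2 + 6*s - 1)Y = s/(s^2 + 16) + (4).
Solve for Y(s) and write it as one ratio of polynomials.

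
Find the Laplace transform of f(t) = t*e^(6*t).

(s - 6)^(-2)

L{e^(6t)} = 1/(s - 6).
Then apply L{t·g(t)} = -d/ds[G(s)] with G(s) = 1/(s - 6):
differentiating 1 time and applying the sign gives (s - 6)^(-2).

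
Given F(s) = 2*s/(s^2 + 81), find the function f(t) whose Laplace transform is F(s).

f(t) = 2*cos(9*t)

Since L{cos(9t)} = s/(s^2 + 81), the inverse is cos(9*t), scaled by 2.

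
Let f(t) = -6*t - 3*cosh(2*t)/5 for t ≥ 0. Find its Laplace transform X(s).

Apply the Laplace transform termwise.
(-6)·[L{t} = 1!/s^2 = 1/s^2]; (-3/5)·[L{cosh(2t)} = s/(s^2 - 4)].

X(s) = -3*s/(5*(s^2 - 4)) - 6/s^2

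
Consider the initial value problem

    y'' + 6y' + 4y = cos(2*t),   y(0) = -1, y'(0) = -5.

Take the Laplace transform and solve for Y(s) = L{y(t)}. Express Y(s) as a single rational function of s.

Transform both sides with L{·}.
Using L{y''} = s^2 Y - s·y(0) - y'(0) and L{y'} = sY - y(0), with y(0) = -1, y'(0) = -5, the left side becomes (s^2 + 6*s + 4)Y - (-s - 11).
The right side is L{cos(2*t)} = s/(s^2 + 4).
So (s^2 + 6*s + 4)Y = s/(s^2 + 4) + (-s - 11).
Solve for Y(s) and write it as one ratio of polynomials.

Y(s) = (-s^3 - 11*s^2 - 3*s - 44)/(s^4 + 6*s^3 + 8*s^2 + 24*s + 16)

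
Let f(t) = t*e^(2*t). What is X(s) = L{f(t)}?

X(s) = (s - 2)^(-2)

L{e^(2t)} = 1/(s - 2).
Then apply L{t·g(t)} = -d/ds[G(s)] with G(s) = 1/(s - 2):
differentiating 1 time and applying the sign gives (s - 2)^(-2).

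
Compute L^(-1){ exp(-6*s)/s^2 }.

Heaviside(t - 6)*(t - 6)

The factor e^(-6s) signals a time shift by c = 6 (second shifting theorem).
L{t} = 1!/s^2 = 1/s^2, so L^-1{s^(-2)} = t.
Hence the inverse is u(t - 6) times that function evaluated at t - 6.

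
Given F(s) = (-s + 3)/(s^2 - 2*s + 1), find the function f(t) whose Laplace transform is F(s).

Factor the denominator: s^2 - 2*s + 1 = (s - 1)^2.
Partial fraction decomposition gives [-1/(s - 1)] + [2/(s - 1)^2].
Invert each term: -1/(s - 1) ↔ -e^(t); 2/(s - 1)^2 ↔ 2t·e^(t).

f(t) = 2*t*exp(t) - exp(t)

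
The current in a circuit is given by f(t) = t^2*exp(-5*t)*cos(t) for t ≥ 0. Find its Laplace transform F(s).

L{cos(t)} = s/(s^2 + 1).
Multiplying by e^(-5t) shifts s → s + 5, so L{exp(-5*t)*cos(t)} = (s + 5)/((s + 5)^2 + 1).
Then apply L{t^2·g(t)} = (-1)^2 d^2/ds^2[G(s)] with G(s) = (s + 5)/((s + 5)^2 + 1):
differentiating 2 times and applying the sign gives 2*(s + 5)*(s^2 + 10*s + 22)/(s^2 + 10*s + 26)^3.

F(s) = 2*(s + 5)*(s^2 + 10*s + 22)/(s^2 + 10*s + 26)^3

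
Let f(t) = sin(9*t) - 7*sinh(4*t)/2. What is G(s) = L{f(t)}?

G(s) = 9/(s^2 + 81) - 14/(s^2 - 16)

By linearity of the Laplace transform, transform each term separately.
L{sin(9t)} = 9/(s^2 + 81); (-7/2)·[L{sinh(4t)} = 4/(s^2 - 16)].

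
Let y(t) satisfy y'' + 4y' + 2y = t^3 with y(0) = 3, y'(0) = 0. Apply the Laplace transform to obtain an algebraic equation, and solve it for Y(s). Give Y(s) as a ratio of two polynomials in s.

Take the Laplace transform of both sides.
With L{y''} = s^2 Y - s·y(0) - y'(0) and L{y'} = sY - y(0), with y(0) = 3, y'(0) = 0: the LHS transforms to (s^2 + 4*s + 2)Y - (3*s + 12).
The right side is L{t^3} = 6/s^4.
So (s^2 + 4*s + 2)Y = 6/s^4 + (3*s + 12).
Solve for Y(s) and write it as one ratio of polynomials.

Y(s) = (3*s^5 + 12*s^4 + 6)/(s^6 + 4*s^5 + 2*s^4)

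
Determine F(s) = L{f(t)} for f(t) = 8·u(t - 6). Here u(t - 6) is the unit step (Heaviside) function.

By the second shifting theorem, L{u(t - c)·g(t - c)} = e^(-cs)·G(s) with c = 6 and G(s) = L{g(t)}.
L{8} = 8/s.

F(s) = 8*exp(-6*s)/s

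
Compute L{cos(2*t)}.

s/(s^2 + 4)

L{cos(2t)} = s/(s^2 + 4).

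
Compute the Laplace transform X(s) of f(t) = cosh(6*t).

X(s) = s/(s^2 - 36)

L{cosh(6t)} = s/(s^2 - 36).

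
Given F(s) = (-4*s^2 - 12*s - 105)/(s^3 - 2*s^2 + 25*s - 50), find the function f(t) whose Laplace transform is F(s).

Factor the denominator: s^3 - 2*s^2 + 25*s - 50 = (s - 2)*(s^2 + 25).
Partial fraction decomposition gives [-5/(s - 2)] + [s/(s^2 + 25)] + [-10/(s^2 + 25)].
Invert each term: -5/(s - 2) ↔ -5e^(2t); 1·s/(s^2 + 25) ↔ cos(5t); -2·5/(s^2 + 25) ↔ -2sin(5t).

f(t) = -5*exp(2*t) - 2*sin(5*t) + cos(5*t)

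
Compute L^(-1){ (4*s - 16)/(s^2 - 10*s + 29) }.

Complete the square in the denominator: s^2 - 10*s + 29 = (s - 5)^2 + 2^2.
Split the numerator to match: 4*s - 16 = 4·(s - 5) + 2·2.
Invert each term: 4·(s - 5)/((s - 5)^2 + 4) ↔ 4e^(5t)cos(2t); 2·2/((s - 5)^2 + 4) ↔ 2e^(5t)sin(2t).

2*exp(5*t)*sin(2*t) + 4*exp(5*t)*cos(2*t)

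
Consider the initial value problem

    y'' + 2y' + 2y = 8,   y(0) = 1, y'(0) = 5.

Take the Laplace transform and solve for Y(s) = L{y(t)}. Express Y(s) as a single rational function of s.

Y(s) = (s^2 + 7*s + 8)/(s^3 + 2*s^2 + 2*s)

Take the Laplace transform of both sides.
With L{y''} = s^2 Y - s·y(0) - y'(0) and L{y'} = sY - y(0), with y(0) = 1, y'(0) = 5: the LHS transforms to (s^2 + 2*s + 2)Y - (s + 7).
The right side is L{8} = 8/s.
So (s^2 + 2*s + 2)Y = 8/s + (s + 7).
Divide through and combine into a single rational function.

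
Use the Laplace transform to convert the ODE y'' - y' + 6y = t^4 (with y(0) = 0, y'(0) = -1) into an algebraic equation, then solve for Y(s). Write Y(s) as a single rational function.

Take the Laplace transform of both sides.
The derivative rules (L{y''} = s^2 Y - s·y(0) - y'(0) and L{y'} = sY - y(0), with y(0) = 0, y'(0) = -1) turn the left side into (s^2 - s + 6)Y - (-1).
The right side is L{t^4} = 24/s^5.
So (s^2 - s + 6)Y = 24/s^5 + (-1).
Isolate Y and clear denominators.

Y(s) = (-s^5 + 24)/(s^7 - s^6 + 6*s^5)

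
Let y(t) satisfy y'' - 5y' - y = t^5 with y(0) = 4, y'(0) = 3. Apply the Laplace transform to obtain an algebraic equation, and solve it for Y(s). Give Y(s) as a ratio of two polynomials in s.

Y(s) = (4*s^7 - 17*s^6 + 120)/(s^8 - 5*s^7 - s^6)

Transform both sides with L{·}.
With L{y''} = s^2 Y - s·y(0) - y'(0) and L{y'} = sY - y(0), with y(0) = 4, y'(0) = 3: the LHS transforms to (s^2 - 5*s - 1)Y - (4*s - 17).
The right side is L{t^5} = 120/s^6.
So (s^2 - 5*s - 1)Y = 120/s^6 + (4*s - 17).
Isolate Y and clear denominators.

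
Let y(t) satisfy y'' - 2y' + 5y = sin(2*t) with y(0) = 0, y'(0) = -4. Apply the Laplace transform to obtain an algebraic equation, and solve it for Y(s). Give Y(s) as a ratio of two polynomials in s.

Laplace-transform each side.
With L{y''} = s^2 Y - s·y(0) - y'(0) and L{y'} = sY - y(0), with y(0) = 0, y'(0) = -4: the LHS transforms to (s^2 - 2*s + 5)Y - (-4).
The right side is L{sin(2*t)} = 2/(s^2 + 4).
So (s^2 - 2*s + 5)Y = 2/(s^2 + 4) + (-4).
Solve for Y(s) and write it as one ratio of polynomials.

Y(s) = (-4*s^2 - 14)/(s^4 - 2*s^3 + 9*s^2 - 8*s + 20)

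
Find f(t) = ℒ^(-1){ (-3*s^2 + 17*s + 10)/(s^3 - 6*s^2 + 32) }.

f(t) = 5*t*exp(4*t) - 2*exp(4*t) - exp(-2*t)

Factor the denominator: s^3 - 6*s^2 + 32 = (s - 4)^2*(s + 2).
Partial fraction decomposition gives [-2/(s - 4)] + [5/(s - 4)^2] + [-1/(s + 2)].
Invert each term: -2/(s - 4) ↔ -2e^(4t); 5/(s - 4)^2 ↔ 5t·e^(4t); -1/(s + 2) ↔ -e^(-2t).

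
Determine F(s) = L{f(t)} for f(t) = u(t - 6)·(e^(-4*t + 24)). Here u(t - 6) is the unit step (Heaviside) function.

By the second shifting theorem, L{u(t - c)·g(t - c)} = e^(-cs)·G(s) with c = 6 and G(s) = L{g(t)}.
L{e^(-4t)} = 1/(s + 4).

F(s) = exp(-6*s)/(s + 4)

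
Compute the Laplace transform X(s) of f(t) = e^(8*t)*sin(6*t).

X(s) = 6/((s - 8)^2 + 36)

L{sin(6t)} = 6/(s^2 + 36).
By the first shifting theorem, multiplying by e^(8t) replaces s with s - 8.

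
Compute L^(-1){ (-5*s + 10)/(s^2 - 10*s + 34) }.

Complete the square in the denominator: s^2 - 10*s + 34 = (s - 5)^2 + 3^2.
Split the numerator to match: -5*s + 10 = -5·(s - 5) - 5·3.
Invert each term: -5·(s - 5)/((s - 5)^2 + 9) ↔ -5e^(5t)cos(3t); -5·3/((s - 5)^2 + 9) ↔ -5e^(5t)sin(3t).

-5*exp(5*t)*sin(3*t) - 5*exp(5*t)*cos(3*t)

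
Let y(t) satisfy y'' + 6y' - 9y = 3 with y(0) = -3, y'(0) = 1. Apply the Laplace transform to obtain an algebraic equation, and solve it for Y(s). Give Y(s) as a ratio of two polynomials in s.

Transform both sides with L{·}.
With L{y''} = s^2 Y - s·y(0) - y'(0) and L{y'} = sY - y(0), with y(0) = -3, y'(0) = 1: the LHS transforms to (s^2 + 6*s - 9)Y - (-3*s - 17).
The right side is L{3} = 3/s.
So (s^2 + 6*s - 9)Y = 3/s + (-3*s - 17).
Isolate Y and clear denominators.

Y(s) = (-3*s^2 - 17*s + 3)/(s^3 + 6*s^2 - 9*s)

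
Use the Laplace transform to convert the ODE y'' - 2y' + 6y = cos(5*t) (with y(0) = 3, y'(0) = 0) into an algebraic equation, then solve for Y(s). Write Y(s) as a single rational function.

Transform both sides with L{·}.
With L{y''} = s^2 Y - s·y(0) - y'(0) and L{y'} = sY - y(0), with y(0) = 3, y'(0) = 0: the LHS transforms to (s^2 - 2*s + 6)Y - (3*s - 6).
The right side is L{cos(5*t)} = s/(s^2 + 25).
So (s^2 - 2*s + 6)Y = s/(s^2 + 25) + (3*s - 6).
Divide through and combine into a single rational function.

Y(s) = (3*s^3 - 6*s^2 + 76*s - 150)/(s^4 - 2*s^3 + 31*s^2 - 50*s + 150)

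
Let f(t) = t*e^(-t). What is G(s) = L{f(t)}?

G(s) = (s + 1)^(-2)

L{e^(-t)} = 1/(s + 1).
Then apply L{t·g(t)} = -d/ds[H(s)] with H(s) = 1/(s + 1):
differentiating 1 time and applying the sign gives (s + 1)^(-2).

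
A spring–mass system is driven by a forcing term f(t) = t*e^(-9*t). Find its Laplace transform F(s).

L{e^(-9t)} = 1/(s + 9).
Then apply L{t·g(t)} = -d/ds[G(s)] with G(s) = 1/(s + 9):
differentiating 1 time and applying the sign gives (s + 9)^(-2).

F(s) = (s + 9)^(-2)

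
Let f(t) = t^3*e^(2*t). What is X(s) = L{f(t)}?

X(s) = 6/(s - 2)^4

L{t^3} = 3!/s^4 = 6/s^4.
By the first shifting theorem, multiplying by e^(2t) replaces s with s - 2.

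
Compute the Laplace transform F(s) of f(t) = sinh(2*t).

L{sinh(2t)} = 2/(s^2 - 4).

F(s) = 2/(s^2 - 4)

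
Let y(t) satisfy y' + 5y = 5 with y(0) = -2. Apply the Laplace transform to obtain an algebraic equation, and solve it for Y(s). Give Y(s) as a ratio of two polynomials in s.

Apply the Laplace transform to the equation.
The derivative rules (L{y'} = sY - y(0) = sY - (-2)) turn the left side into (s + 5)Y - (-2).
The right side is L{5} = 5/s.
So (s + 5)Y = 5/s + (-2).
Isolate Y and clear denominators.

Y(s) = (-2*s + 5)/(s^2 + 5*s)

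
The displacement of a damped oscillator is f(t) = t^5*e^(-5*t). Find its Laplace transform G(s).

L{t^5} = 5!/s^6 = 120/s^6.
By the first shifting theorem, multiplying by e^(-5t) replaces s with s + 5.

G(s) = 120/(s + 5)^6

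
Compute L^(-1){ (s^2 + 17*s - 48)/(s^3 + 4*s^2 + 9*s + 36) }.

Factor the denominator: s^3 + 4*s^2 + 9*s + 36 = (s + 4)*(s^2 + 9).
Partial fraction decomposition gives [-4/(s + 4)] + [5*s/(s^2 + 9)] + [-3/(s^2 + 9)].
Invert each term: -4/(s + 4) ↔ -4e^(-4t); 5·s/(s^2 + 9) ↔ 5cos(3t); -1·3/(s^2 + 9) ↔ -sin(3t).

-sin(3*t) + 5*cos(3*t) - 4*exp(-4*t)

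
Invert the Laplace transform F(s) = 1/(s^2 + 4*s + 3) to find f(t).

Rewrite the denominator: s^2 + 4*s + 3 = (s + 2)^2 - 1.
The form in (s + 2) signals a first-shifting-theorem factor e^(-2t).
Since L{sinh(t)} = 1/(s^2 - 1), the inverse is e^(-2*t)*sinh(t).

f(t) = exp(-2*t)*sinh(t)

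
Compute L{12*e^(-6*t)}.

12/(s + 6)

L{12} = 12/s.
By the first shifting theorem, multiplying by e^(-6t) replaces s with s + 6.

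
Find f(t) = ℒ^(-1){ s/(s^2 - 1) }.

Since L{cosh(t)} = s/(s^2 - 1), the inverse is cosh(t).

f(t) = cosh(t)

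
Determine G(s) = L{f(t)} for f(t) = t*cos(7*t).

G(s) = (s - 7)*(s + 7)/(s^2 + 49)^2

L{cos(7t)} = s/(s^2 + 49).
Then apply L{t·g(t)} = -d/ds[H(s)] with H(s) = s/(s^2 + 49):
differentiating 1 time and applying the sign gives (s - 7)*(s + 7)/(s^2 + 49)^2.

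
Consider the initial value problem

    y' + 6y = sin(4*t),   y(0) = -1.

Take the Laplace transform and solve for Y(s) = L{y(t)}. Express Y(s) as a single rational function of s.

Y(s) = (-s^2 - 12)/(s^3 + 6*s^2 + 16*s + 96)

Laplace-transform each side.
Using L{y'} = sY - y(0) = sY - (-1), the left side becomes (s + 6)Y - (-1).
The right side is L{sin(4*t)} = 4/(s^2 + 16).
So (s + 6)Y = 4/(s^2 + 16) + (-1).
Isolate Y and clear denominators.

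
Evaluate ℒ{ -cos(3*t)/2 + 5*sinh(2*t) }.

-s/(2*(s^2 + 9)) + 10/(s^2 - 4)

The transform is linear, so treat each term independently.
(-1/2)·[L{cos(3t)} = s/(s^2 + 9)]; (5)·[L{sinh(2t)} = 2/(s^2 - 4)].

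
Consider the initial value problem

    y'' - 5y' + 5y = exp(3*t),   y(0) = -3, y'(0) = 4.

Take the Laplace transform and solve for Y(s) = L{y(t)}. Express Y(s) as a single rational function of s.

Laplace-transform each side.
The derivative rules (L{y''} = s^2 Y - s·y(0) - y'(0) and L{y'} = sY - y(0), with y(0) = -3, y'(0) = 4) turn the left side into (s^2 - 5*s + 5)Y - (-3*s + 19).
The right side is L{exp(3*t)} = 1/(s - 3).
So (s^2 - 5*s + 5)Y = 1/(s - 3) + (-3*s + 19).
Solve for Y(s) and write it as one ratio of polynomials.

Y(s) = (-3*s^2 + 28*s - 56)/(s^3 - 8*s^2 + 20*s - 15)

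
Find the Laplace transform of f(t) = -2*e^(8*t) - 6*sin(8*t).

-48/(s^2 + 64) - 2/(s - 8)

The transform is linear, so treat each term independently.
(-2)·[L{e^(8t)} = 1/(s - 8)]; (-6)·[L{sin(8t)} = 8/(s^2 + 64)].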